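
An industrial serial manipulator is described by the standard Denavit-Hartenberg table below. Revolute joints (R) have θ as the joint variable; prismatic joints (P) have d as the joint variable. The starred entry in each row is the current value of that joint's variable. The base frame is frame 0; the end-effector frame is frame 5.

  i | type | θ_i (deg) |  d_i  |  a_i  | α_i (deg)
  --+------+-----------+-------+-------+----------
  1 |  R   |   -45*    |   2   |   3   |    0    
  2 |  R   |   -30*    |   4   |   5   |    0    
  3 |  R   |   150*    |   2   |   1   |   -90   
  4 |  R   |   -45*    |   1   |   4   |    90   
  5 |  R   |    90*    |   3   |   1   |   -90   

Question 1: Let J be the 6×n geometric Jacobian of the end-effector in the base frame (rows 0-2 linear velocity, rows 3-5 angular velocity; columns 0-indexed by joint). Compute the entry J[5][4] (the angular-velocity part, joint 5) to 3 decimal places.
axis z_4 = (-0.1830,-0.6830,0.7071); lever o_n−o_4 = (-1.5150,-1.7902,2.1213)
cross product → J_v[:, 4] = (-0.1830,-0.6830,-0.7071)
J_ω[:, 4] = z_4
entry J[5][4] = 0.7071

0.707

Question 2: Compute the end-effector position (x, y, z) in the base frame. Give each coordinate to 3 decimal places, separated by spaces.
after link 1: o_1 = (2.1213, -2.1213, 2.0000)
after link 2: o_2 = (3.4154, -6.9509, 6.0000)
after link 3: o_3 = (3.6742, -5.9850, 8.0000)
after link 4: o_4 = (3.4404, -2.9942, 10.8284)
after link 5: o_5 = (1.9254, -4.7844, 12.9497)

1.925 -4.784 12.950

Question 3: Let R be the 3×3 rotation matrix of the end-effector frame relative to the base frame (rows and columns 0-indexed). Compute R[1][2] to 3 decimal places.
End-effector z-axis (col 2 of R) = (-0.1830,-0.6830,-0.7071)
R[1][2] = -0.6830

-0.683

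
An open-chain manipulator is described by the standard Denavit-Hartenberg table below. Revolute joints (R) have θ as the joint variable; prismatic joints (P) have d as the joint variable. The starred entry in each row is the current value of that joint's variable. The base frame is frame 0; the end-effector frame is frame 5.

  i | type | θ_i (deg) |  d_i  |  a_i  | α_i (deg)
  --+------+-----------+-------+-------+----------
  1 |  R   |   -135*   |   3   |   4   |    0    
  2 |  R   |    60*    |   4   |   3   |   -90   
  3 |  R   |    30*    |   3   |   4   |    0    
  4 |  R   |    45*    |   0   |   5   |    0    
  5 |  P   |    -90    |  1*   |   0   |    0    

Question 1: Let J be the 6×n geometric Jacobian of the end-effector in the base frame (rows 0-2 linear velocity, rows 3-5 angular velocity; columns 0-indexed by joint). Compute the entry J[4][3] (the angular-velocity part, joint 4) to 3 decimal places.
axis z_3 = (0.9659,0.2588,0.0000); lever o_n−o_3 = (1.3009,-0.9912,-4.8296)
cross product → J_v[:, 3] = (-1.2500,4.6651,-1.2941)
J_ω[:, 3] = z_3
entry J[4][3] = 0.2588

0.259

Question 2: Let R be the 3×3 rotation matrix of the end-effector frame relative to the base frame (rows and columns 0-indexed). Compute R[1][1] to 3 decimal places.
-0.250

End-effector y-axis (col 1 of R) = (0.0670,-0.2500,-0.9659)
R[1][1] = -0.2500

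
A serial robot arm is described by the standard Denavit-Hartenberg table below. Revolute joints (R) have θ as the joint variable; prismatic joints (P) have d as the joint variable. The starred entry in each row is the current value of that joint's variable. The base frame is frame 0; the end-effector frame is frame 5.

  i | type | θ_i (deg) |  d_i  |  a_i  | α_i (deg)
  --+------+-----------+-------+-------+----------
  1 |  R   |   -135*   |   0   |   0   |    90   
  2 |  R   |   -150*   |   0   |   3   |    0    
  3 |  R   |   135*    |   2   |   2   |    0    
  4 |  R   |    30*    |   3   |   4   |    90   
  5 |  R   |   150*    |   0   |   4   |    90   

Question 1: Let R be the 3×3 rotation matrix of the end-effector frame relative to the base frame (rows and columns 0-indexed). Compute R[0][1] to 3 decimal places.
End-effector y-axis (col 1 of R) = (-0.1830,-0.1830,-0.9659)
R[0][1] = -0.1830

-0.183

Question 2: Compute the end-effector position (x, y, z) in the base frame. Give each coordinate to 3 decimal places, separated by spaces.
-4.845 5.055 -1.879

after link 1: o_1 = (0.0000, 0.0000, 0.0000)
after link 2: o_2 = (1.8371, 1.8371, -1.5000)
after link 3: o_3 = (-0.9431, 1.8853, -2.0176)
after link 4: o_4 = (-5.7965, 1.2746, -0.9824)
after link 5: o_5 = (-4.8447, 5.0548, -1.8789)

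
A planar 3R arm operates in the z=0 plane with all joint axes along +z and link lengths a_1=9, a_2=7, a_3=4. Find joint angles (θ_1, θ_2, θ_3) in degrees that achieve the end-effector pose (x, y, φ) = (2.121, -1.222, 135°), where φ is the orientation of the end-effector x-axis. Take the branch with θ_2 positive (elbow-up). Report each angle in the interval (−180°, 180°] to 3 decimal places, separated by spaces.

-90.003 135.001 90.002

wrist centre = target − a_3·(cos φ, sin φ) = (4.9494, -4.0504)
cos θ_2 = (40.9028−9²−7²)/(2·9·7) = -0.7071; θ_2 = 135.0011° (elbow-up)
β = atan2(-4.0504,4.9494) = -39.2956°; ψ = atan2(4.9496,4.0502) = 50.7075°
θ_1 = β − ψ = -90.0032°
θ_3 = φ − θ_1 − θ_2 = 90.0020° (wrapped to (-180°,180°])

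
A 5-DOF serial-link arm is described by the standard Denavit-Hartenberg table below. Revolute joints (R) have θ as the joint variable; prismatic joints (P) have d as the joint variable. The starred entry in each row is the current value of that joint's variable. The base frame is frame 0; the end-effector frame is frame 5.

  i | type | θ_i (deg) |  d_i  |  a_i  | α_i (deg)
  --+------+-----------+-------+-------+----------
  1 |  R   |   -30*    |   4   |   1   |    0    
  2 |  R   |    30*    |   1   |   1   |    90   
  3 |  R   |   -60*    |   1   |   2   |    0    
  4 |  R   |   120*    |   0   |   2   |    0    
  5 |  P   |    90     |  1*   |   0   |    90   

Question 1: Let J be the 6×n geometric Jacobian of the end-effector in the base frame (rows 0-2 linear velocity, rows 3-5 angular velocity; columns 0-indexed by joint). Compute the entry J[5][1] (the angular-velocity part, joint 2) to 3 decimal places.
1.000

axis z_1 = (0.0000,0.0000,1.0000); lever o_n−o_1 = (3.0000,-2.0000,1.0000)
cross product → J_v[:, 1] = (2.0000,3.0000,-0.0000)
J_ω[:, 1] = z_1
entry J[5][1] = 1.0000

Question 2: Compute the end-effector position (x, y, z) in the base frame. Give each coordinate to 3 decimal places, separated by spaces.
after link 1: o_1 = (0.8660, -0.5000, 4.0000)
after link 2: o_2 = (1.8660, -0.5000, 5.0000)
after link 3: o_3 = (2.8660, -1.5000, 3.2679)
after link 4: o_4 = (3.8660, -1.5000, 5.0000)
after link 5: o_5 = (3.8660, -2.5000, 5.0000)

3.866 -2.500 5.000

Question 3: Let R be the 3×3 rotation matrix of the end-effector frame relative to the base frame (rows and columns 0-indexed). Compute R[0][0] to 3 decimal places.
End-effector x-axis (col 0 of R) = (-0.8660,0.0000,0.5000)
R[0][0] = -0.8660

-0.866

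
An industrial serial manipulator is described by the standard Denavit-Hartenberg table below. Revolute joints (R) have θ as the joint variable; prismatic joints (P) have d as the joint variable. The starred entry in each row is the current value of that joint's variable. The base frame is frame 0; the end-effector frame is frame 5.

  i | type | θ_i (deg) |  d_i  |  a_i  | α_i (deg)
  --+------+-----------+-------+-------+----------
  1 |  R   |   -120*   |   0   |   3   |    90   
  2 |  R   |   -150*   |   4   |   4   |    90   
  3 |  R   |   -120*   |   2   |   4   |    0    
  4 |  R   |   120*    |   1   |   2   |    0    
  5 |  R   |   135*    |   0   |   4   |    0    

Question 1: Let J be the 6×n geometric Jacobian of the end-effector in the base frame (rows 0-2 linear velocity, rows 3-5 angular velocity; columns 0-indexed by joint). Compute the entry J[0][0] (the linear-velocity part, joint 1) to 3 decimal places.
-1.262

axis z_0 = ẑ; lever o_n−o_0 = (-3.1563,1.2618,2.0123)
cross product → J_v[:, 0] = (-1.2618,-3.1563,0.0000)
J_ω[:, 0] = z_0
entry J[0][0] = -1.2618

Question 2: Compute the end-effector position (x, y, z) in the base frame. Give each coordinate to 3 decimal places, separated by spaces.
-3.156 1.262 2.012

after link 1: o_1 = (-1.5000, -2.5981, 0.0000)
after link 2: o_2 = (-3.2321, 2.4019, -2.0000)
after link 3: o_3 = (-0.5981, 0.0359, 0.7321)
after link 4: o_4 = (0.5179, 1.9689, 0.5981)
after link 5: o_5 = (-3.1563, 1.2618, 2.0123)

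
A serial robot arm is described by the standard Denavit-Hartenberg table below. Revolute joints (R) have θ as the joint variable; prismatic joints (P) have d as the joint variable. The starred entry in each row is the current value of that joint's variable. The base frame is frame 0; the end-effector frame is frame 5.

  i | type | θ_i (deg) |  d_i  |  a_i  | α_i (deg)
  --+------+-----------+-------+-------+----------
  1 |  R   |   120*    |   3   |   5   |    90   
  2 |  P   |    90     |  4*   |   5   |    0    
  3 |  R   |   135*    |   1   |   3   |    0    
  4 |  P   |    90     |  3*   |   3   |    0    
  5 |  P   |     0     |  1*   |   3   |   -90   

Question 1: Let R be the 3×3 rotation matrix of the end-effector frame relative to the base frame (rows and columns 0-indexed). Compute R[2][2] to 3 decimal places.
End-effector z-axis (col 2 of R) = (-0.3536,0.6124,0.7071)
R[2][2] = 0.7071

0.707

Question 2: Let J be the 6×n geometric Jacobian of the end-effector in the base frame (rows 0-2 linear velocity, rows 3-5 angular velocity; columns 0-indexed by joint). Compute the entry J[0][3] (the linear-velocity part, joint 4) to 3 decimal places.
prismatic axis z_3 = (0.8660,0.5000,0.0000)
J_v[:, 3] = z_3; J_ω[:, 3] = (0,0,0)
entry J[0][3] = 0.8660

0.866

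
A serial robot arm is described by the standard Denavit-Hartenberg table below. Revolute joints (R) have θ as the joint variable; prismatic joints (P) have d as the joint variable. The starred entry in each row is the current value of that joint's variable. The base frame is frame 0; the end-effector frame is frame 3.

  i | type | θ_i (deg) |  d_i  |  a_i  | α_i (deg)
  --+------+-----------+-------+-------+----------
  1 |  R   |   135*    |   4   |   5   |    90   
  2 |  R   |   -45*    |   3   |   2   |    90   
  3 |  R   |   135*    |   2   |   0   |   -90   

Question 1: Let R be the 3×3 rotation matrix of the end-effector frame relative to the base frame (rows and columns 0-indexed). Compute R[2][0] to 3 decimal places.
End-effector x-axis (col 0 of R) = (0.8536,0.1464,0.5000)
R[2][0] = 0.5000

0.500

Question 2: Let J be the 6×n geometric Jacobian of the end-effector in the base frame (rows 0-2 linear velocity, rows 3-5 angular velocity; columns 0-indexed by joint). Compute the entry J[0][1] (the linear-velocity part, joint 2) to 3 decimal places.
-2.000

axis z_1 = (0.7071,0.7071,0.0000); lever o_n−o_1 = (2.1213,2.1213,-2.8284)
cross product → J_v[:, 1] = (-2.0000,2.0000,0.0000)
J_ω[:, 1] = z_1
entry J[0][1] = -2.0000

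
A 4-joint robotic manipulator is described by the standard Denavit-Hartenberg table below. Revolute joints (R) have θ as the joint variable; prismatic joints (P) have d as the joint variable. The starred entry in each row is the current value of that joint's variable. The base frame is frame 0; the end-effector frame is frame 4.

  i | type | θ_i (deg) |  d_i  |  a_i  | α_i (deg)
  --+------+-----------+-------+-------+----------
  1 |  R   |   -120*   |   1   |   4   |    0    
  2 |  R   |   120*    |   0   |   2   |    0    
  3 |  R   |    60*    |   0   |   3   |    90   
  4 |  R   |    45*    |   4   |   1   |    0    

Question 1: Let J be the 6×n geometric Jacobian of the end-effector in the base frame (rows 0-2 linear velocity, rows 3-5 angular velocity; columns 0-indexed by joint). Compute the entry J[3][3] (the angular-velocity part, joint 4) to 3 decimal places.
axis z_3 = (0.8660,-0.5000,0.0000); lever o_n−o_3 = (3.8177,-1.3876,0.7071)
cross product → J_v[:, 3] = (-0.3536,-0.6124,0.7071)
J_ω[:, 3] = z_3
entry J[3][3] = 0.8660

0.866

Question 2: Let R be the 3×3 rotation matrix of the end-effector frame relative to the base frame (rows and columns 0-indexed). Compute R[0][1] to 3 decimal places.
End-effector y-axis (col 1 of R) = (-0.3536,-0.6124,0.7071)
R[0][1] = -0.3536

-0.354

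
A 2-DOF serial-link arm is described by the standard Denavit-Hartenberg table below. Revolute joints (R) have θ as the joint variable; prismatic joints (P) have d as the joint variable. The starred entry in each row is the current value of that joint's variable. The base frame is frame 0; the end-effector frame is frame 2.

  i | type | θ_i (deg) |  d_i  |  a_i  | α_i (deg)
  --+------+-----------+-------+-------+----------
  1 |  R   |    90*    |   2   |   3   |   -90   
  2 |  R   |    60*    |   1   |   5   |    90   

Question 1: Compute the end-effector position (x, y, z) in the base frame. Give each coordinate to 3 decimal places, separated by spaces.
-1.000 5.500 -2.330

after link 1: o_1 = (0.0000, 3.0000, 2.0000)
after link 2: o_2 = (-1.0000, 5.5000, -2.3301)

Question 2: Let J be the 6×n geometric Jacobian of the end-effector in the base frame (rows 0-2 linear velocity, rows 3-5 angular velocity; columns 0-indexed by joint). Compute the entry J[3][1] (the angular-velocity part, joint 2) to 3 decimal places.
axis z_1 = (-1.0000,0.0000,0.0000); lever o_n−o_1 = (-1.0000,2.5000,-4.3301)
cross product → J_v[:, 1] = (-0.0000,-4.3301,-2.5000)
J_ω[:, 1] = z_1
entry J[3][1] = -1.0000

-1.000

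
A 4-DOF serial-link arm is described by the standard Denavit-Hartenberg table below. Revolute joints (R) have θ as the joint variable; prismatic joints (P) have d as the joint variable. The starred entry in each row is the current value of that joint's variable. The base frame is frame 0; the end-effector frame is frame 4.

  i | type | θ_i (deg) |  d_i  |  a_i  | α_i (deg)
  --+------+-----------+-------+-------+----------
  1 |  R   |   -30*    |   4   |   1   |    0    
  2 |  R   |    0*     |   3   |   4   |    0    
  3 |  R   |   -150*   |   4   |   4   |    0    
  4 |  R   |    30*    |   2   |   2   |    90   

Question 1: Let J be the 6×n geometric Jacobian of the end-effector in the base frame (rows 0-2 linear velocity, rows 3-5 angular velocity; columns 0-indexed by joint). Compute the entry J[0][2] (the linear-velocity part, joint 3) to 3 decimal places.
1.000

axis z_2 = (0.0000,0.0000,1.0000); lever o_n−o_2 = (-5.7321,-1.0000,6.0000)
cross product → J_v[:, 2] = (1.0000,-5.7321,0.0000)
J_ω[:, 2] = z_2
entry J[0][2] = 1.0000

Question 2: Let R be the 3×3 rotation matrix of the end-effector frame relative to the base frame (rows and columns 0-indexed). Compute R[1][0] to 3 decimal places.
End-effector x-axis (col 0 of R) = (-0.8660,-0.5000,0.0000)
R[1][0] = -0.5000

-0.500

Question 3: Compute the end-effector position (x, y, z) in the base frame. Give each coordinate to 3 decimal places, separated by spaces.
-1.402 -3.500 13.000

after link 1: o_1 = (0.8660, -0.5000, 4.0000)
after link 2: o_2 = (4.3301, -2.5000, 7.0000)
after link 3: o_3 = (0.3301, -2.5000, 11.0000)
after link 4: o_4 = (-1.4019, -3.5000, 13.0000)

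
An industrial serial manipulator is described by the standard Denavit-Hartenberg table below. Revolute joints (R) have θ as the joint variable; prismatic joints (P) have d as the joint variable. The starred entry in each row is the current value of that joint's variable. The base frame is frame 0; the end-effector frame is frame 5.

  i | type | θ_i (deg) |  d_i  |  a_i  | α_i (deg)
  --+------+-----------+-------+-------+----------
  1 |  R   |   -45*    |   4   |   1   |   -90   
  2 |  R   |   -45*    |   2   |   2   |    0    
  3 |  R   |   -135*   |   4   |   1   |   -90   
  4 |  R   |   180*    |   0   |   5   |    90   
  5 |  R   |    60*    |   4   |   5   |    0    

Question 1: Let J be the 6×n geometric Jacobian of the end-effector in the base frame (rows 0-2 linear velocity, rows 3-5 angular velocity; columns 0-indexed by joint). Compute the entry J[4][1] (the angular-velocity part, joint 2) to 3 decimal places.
axis z_1 = (0.7071,0.7071,0.0000); lever o_n−o_1 = (7.0104,-4.1820,5.7443)
cross product → J_v[:, 1] = (4.0619,-4.0619,-7.9142)
J_ω[:, 1] = z_1
entry J[4][1] = 0.7071

0.707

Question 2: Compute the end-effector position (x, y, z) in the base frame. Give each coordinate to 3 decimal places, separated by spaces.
after link 1: o_1 = (0.7071, -0.7071, 4.0000)
after link 2: o_2 = (3.1213, -0.2929, 5.4142)
after link 3: o_3 = (5.2426, 3.2426, 5.4142)
after link 4: o_4 = (8.7782, -0.2929, 5.4142)
after link 5: o_5 = (7.7175, -4.8891, 9.7443)

7.718 -4.889 9.744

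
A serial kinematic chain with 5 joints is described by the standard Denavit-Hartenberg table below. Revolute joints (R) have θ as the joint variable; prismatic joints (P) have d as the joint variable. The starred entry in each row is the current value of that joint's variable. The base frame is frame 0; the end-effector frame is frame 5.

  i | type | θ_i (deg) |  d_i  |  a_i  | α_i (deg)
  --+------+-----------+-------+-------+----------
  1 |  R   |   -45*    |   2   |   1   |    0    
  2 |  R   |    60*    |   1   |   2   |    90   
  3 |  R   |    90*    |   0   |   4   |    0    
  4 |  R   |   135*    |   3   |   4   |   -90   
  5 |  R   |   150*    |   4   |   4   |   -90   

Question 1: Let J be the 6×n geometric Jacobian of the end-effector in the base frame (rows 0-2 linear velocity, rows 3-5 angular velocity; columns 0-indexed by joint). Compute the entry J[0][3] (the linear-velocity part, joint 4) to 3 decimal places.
3.098

axis z_3 = (0.2588,-0.9659,0.0000); lever o_n−o_3 = (2.6248,-0.3320,-3.2074)
cross product → J_v[:, 3] = (3.0981,0.8301,2.4495)
J_ω[:, 3] = z_3
entry J[0][3] = 3.0981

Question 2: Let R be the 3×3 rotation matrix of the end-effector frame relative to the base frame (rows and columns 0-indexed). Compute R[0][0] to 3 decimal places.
End-effector x-axis (col 0 of R) = (0.4621,0.6415,0.6124)
R[0][0] = 0.4621

0.462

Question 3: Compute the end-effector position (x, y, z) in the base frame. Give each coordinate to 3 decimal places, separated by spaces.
after link 1: o_1 = (0.7071, -0.7071, 2.0000)
after link 2: o_2 = (2.6390, -0.1895, 3.0000)
after link 3: o_3 = (2.6390, -0.1895, 7.0000)
after link 4: o_4 = (0.6834, -3.8193, 4.1716)
after link 5: o_5 = (5.2638, -0.5214, 3.7926)

5.264 -0.521 3.793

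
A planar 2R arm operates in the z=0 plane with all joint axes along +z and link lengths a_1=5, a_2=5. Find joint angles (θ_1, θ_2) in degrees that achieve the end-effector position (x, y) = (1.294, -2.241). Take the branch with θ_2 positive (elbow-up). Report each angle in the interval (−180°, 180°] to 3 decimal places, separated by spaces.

cos θ_2 = (6.6965−5²−5²)/(2·5·5) = -0.8661; θ_2 = 150.0051° (elbow-up)
β = atan2(-2.2410,1.2940) = -59.9970°; ψ = atan2(2.4996,0.6697) = 75.0025°
θ_1 = β − ψ = -134.9995°

-135.000 150.005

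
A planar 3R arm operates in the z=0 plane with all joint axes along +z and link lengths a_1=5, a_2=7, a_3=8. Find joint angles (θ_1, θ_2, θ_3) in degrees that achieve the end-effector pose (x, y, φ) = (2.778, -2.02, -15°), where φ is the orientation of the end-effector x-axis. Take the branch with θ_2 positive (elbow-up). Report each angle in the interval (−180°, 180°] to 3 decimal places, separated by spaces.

wrist centre = target − a_3·(cos φ, sin φ) = (-4.9494, 0.0506)
cos θ_2 = (24.4992−5²−7²)/(2·5·7) = -0.7072; θ_2 = 135.0039° (elbow-up)
β = atan2(0.0506,-4.9494) = 179.4148°; ψ = atan2(4.9494,0.0499) = 89.4222°
θ_1 = β − ψ = 89.9927°
θ_3 = φ − θ_1 − θ_2 = 120.0035° (wrapped to (-180°,180°])

89.993 135.004 120.003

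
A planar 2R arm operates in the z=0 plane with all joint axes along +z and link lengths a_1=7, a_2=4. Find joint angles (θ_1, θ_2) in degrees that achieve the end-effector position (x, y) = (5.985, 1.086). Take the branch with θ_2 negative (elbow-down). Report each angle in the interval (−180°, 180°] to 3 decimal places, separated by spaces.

45.000 -120.000

cos θ_2 = (36.9996−7²−4²)/(2·7·4) = -0.5000; θ_2 = -120.0004° (elbow-down)
β = atan2(1.0860,5.9850) = 10.2846°; ψ = atan2(-3.4641,5.0000) = -34.7150°
θ_1 = β − ψ = 44.9997°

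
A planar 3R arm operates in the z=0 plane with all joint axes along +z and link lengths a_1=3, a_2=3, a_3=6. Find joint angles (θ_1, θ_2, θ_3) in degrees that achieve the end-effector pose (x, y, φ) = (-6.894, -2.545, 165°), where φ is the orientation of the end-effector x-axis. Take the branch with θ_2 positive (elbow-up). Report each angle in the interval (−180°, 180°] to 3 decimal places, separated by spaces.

-150.006 90.002 -134.995

wrist centre = target − a_3·(cos φ, sin φ) = (-1.0984, -4.0979)
cos θ_2 = (17.9995−3²−3²)/(2·3·3) = -0.0000; θ_2 = 90.0016° (elbow-up)
β = atan2(-4.0979,-1.0984) = -105.0054°; ψ = atan2(3.0000,2.9999) = 45.0008°
θ_1 = β − ψ = -150.0062°
θ_3 = φ − θ_1 − θ_2 = -134.9954° (wrapped to (-180°,180°])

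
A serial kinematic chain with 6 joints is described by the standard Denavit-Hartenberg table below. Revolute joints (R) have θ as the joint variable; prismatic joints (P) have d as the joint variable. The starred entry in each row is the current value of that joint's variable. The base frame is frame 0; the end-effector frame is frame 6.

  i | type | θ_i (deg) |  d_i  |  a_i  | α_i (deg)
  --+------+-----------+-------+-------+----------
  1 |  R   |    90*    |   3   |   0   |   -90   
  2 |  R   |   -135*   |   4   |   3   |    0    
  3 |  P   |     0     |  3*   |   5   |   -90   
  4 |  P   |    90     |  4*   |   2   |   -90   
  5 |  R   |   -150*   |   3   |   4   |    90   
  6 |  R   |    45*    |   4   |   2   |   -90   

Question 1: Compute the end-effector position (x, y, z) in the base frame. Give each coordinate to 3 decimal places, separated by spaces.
after link 1: o_1 = (0.0000, 0.0000, 3.0000)
after link 2: o_2 = (-4.0000, -2.1213, 5.1213)
after link 3: o_3 = (-7.0000, -5.6569, 8.6569)
after link 4: o_4 = (-5.0000, -2.8284, 11.4853)
after link 5: o_5 = (-8.4641, 0.7071, 10.7782)
after link 6: o_6 = (-11.6888, -0.2424, 7.8287)

-11.689 -0.242 7.829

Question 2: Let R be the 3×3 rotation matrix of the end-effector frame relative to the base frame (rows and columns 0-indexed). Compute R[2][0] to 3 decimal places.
End-effector x-axis (col 0 of R) = (-0.6124,0.7500,-0.2500)
R[2][0] = -0.2500

-0.250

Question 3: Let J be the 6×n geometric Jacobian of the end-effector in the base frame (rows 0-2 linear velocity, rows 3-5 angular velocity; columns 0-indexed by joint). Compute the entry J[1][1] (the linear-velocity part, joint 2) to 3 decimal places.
4.829

axis z_1 = (-1.0000,0.0000,0.0000); lever o_n−o_1 = (-11.6888,-0.2424,4.8287)
cross product → J_v[:, 1] = (0.0000,4.8287,0.2424)
J_ω[:, 1] = z_1
entry J[1][1] = 4.8287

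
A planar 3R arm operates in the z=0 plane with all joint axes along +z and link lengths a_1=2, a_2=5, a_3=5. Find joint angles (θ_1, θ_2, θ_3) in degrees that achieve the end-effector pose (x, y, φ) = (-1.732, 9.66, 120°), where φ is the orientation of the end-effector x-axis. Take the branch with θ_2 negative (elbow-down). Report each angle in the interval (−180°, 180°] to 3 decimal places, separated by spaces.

150.006 -90.008 60.002

wrist centre = target − a_3·(cos φ, sin φ) = (0.7680, 5.3299)
cos θ_2 = (28.9974−2²−5²)/(2·2·5) = -0.0001; θ_2 = -90.0075° (elbow-down)
β = atan2(5.3299,0.7680) = 81.8005°; ψ = atan2(-5.0000,1.9993) = -68.2051°
θ_1 = β − ψ = 150.0056°
θ_3 = φ − θ_1 − θ_2 = 60.0020° (wrapped to (-180°,180°])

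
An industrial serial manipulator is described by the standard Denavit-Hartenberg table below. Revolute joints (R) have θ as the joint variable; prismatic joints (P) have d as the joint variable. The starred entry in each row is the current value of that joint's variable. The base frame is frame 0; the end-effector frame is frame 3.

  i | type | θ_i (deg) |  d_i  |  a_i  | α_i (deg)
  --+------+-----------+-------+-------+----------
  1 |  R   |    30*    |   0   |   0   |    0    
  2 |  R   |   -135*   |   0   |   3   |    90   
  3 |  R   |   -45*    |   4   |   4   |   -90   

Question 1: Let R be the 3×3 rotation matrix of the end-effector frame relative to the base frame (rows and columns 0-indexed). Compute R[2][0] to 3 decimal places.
End-effector x-axis (col 0 of R) = (-0.1830,-0.6830,-0.7071)
R[2][0] = -0.7071

-0.707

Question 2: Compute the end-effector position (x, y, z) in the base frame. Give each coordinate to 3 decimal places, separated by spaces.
after link 1: o_1 = (0.0000, 0.0000, 0.0000)
after link 2: o_2 = (-0.7765, -2.8978, 0.0000)
after link 3: o_3 = (-5.3722, -4.5946, -2.8284)

-5.372 -4.595 -2.828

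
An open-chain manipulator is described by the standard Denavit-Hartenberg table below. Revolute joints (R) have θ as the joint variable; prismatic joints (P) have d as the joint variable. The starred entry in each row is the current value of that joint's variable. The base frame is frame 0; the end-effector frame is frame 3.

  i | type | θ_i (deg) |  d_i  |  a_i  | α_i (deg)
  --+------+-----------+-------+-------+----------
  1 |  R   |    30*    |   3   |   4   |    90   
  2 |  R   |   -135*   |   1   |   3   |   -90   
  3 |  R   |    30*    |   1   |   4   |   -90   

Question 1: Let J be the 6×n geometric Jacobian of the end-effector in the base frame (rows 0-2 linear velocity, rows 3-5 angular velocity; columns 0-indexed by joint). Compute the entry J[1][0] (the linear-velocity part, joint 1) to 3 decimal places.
-0.382

axis z_0 = ẑ; lever o_n−o_0 = (-0.3820,0.9342,-2.2779)
cross product → J_v[:, 0] = (-0.9342,-0.3820,0.0000)
J_ω[:, 0] = z_0
entry J[1][0] = -0.3820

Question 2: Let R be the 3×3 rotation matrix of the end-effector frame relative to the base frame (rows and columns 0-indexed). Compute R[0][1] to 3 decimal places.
-0.612

End-effector y-axis (col 1 of R) = (-0.6124,-0.3536,0.7071)
R[0][1] = -0.6124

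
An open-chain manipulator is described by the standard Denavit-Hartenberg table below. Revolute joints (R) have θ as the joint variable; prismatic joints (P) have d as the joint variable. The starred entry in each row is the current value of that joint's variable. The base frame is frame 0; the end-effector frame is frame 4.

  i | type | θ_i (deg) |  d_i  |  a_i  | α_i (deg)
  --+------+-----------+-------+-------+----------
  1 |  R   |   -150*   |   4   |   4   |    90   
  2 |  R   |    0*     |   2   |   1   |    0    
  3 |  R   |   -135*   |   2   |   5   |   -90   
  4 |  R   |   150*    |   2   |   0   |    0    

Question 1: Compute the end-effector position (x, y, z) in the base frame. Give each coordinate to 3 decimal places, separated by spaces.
-4.493 2.025 -0.950

after link 1: o_1 = (-3.4641, -2.0000, 4.0000)
after link 2: o_2 = (-5.3301, -0.7679, 4.0000)
after link 3: o_3 = (-3.2683, 2.7319, 0.4645)
after link 4: o_4 = (-4.4930, 2.0248, -0.9497)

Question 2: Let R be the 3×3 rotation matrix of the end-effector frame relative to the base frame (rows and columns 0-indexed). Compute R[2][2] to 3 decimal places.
-0.707

End-effector z-axis (col 2 of R) = (-0.6124,-0.3536,-0.7071)
R[2][2] = -0.7071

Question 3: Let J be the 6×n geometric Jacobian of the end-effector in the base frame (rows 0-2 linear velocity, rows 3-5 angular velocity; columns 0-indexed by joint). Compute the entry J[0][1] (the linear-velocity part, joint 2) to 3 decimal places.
-4.287

axis z_1 = (-0.5000,0.8660,0.0000); lever o_n−o_1 = (-1.0289,4.0248,-4.9497)
cross product → J_v[:, 1] = (-4.2866,-2.4749,-1.1213)
J_ω[:, 1] = z_1
entry J[0][1] = -4.2866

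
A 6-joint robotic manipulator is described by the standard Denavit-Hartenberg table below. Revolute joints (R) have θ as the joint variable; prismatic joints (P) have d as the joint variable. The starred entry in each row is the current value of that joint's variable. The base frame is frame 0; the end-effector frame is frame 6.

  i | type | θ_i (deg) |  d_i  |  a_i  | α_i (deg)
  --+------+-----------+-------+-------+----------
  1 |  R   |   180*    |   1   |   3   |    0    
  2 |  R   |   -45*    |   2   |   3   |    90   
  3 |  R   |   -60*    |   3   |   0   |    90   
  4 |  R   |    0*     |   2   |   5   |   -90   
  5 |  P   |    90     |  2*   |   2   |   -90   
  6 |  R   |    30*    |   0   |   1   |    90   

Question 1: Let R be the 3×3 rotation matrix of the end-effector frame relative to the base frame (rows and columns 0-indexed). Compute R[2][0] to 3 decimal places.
0.433

End-effector x-axis (col 0 of R) = (-0.8839,0.1768,0.4330)
R[2][0] = 0.4330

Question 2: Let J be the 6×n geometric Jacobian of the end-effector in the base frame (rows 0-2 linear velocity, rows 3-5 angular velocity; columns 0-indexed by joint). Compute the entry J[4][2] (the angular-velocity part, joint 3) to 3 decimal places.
axis z_2 = (0.7071,0.7071,0.0000); lever o_n−o_2 = (0.8839,5.4801,-3.8971)
cross product → J_v[:, 2] = (-2.7557,2.7557,3.2500)
J_ω[:, 2] = z_2
entry J[4][2] = 0.7071

0.707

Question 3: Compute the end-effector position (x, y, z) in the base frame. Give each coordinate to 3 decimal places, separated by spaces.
-4.237 7.601 -0.897

after link 1: o_1 = (-3.0000, 0.0000, 1.0000)
after link 2: o_2 = (-5.1213, 2.1213, 3.0000)
after link 3: o_3 = (-3.0000, 4.2426, 3.0000)
after link 4: o_4 = (-3.5430, 4.7857, -2.3301)
after link 5: o_5 = (-3.3536, 7.4246, -1.3301)
after link 6: o_6 = (-4.2374, 7.6014, -0.8971)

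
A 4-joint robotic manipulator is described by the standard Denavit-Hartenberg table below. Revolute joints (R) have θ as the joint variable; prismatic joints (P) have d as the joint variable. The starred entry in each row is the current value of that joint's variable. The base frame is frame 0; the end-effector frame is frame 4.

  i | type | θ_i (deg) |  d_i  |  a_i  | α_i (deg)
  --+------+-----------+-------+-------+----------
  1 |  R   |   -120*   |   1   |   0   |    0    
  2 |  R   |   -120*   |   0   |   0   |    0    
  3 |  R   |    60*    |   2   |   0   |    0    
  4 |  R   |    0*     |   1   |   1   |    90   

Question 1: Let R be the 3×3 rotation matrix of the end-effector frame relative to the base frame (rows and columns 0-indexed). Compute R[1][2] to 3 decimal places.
End-effector z-axis (col 2 of R) = (-0.0000,1.0000,0.0000)
R[1][2] = 1.0000

1.000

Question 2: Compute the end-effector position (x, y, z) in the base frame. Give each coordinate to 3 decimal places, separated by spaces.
-1.000 -0.000 4.000

after link 1: o_1 = (0.0000, 0.0000, 1.0000)
after link 2: o_2 = (0.0000, 0.0000, 1.0000)
after link 3: o_3 = (0.0000, 0.0000, 3.0000)
after link 4: o_4 = (-1.0000, -0.0000, 4.0000)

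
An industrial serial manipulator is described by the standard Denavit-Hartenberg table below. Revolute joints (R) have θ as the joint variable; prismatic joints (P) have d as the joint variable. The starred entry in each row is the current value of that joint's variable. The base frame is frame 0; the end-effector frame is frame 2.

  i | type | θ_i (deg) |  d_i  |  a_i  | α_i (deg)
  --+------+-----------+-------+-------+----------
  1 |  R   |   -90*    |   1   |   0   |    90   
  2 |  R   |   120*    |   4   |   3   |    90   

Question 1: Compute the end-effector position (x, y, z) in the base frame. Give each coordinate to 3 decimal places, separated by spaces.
after link 1: o_1 = (0.0000, 0.0000, 1.0000)
after link 2: o_2 = (-4.0000, 1.5000, 3.5981)

-4.000 1.500 3.598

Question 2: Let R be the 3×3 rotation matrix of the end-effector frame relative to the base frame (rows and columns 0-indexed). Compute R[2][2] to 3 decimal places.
0.500

End-effector z-axis (col 2 of R) = (0.0000,-0.8660,0.5000)
R[2][2] = 0.5000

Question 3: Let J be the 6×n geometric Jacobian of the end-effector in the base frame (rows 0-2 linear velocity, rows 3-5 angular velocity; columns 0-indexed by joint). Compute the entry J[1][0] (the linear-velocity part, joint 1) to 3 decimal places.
axis z_0 = ẑ; lever o_n−o_0 = (-4.0000,1.5000,3.5981)
cross product → J_v[:, 0] = (-1.5000,-4.0000,0.0000)
J_ω[:, 0] = z_0
entry J[1][0] = -4.0000

-4.000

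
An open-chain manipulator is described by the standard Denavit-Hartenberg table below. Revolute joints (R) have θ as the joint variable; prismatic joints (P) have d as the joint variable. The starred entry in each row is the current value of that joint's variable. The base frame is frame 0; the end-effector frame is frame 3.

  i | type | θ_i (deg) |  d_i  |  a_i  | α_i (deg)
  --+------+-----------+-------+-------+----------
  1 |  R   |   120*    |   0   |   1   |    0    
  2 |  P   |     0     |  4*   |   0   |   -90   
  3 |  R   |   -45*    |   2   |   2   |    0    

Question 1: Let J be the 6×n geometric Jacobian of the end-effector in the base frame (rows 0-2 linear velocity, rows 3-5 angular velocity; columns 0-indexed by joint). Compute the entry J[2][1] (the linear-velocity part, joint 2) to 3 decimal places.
prismatic axis z_1 = (0.0000,0.0000,1.0000)
J_v[:, 1] = z_1; J_ω[:, 1] = (0,0,0)
entry J[2][1] = 1.0000

1.000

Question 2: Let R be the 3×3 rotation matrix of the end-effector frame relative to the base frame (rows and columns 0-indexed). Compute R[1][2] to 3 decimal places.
-0.500

End-effector z-axis (col 2 of R) = (-0.8660,-0.5000,0.0000)
R[1][2] = -0.5000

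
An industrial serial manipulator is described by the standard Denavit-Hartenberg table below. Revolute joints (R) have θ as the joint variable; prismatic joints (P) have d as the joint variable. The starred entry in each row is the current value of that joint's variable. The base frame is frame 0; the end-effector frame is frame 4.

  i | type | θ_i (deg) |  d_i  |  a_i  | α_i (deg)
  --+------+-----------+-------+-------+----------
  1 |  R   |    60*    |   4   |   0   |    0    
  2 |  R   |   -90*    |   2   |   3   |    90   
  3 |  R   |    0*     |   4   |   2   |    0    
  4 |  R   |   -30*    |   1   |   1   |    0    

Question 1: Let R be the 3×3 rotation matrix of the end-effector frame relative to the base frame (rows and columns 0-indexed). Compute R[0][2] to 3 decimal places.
-0.500

End-effector z-axis (col 2 of R) = (-0.5000,-0.8660,0.0000)
R[0][2] = -0.5000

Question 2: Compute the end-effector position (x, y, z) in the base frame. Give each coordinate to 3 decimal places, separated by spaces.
after link 1: o_1 = (0.0000, 0.0000, 4.0000)
after link 2: o_2 = (2.5981, -1.5000, 6.0000)
after link 3: o_3 = (2.3301, -5.9641, 6.0000)
after link 4: o_4 = (2.5801, -7.2631, 5.5000)

2.580 -7.263 5.500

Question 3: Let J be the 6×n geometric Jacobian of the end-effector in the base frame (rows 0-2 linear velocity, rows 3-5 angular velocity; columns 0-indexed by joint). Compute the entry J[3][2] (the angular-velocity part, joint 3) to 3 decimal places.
-0.500

axis z_2 = (-0.5000,-0.8660,0.0000); lever o_n−o_2 = (-0.0179,-5.7631,-0.5000)
cross product → J_v[:, 2] = (0.4330,-0.2500,2.8660)
J_ω[:, 2] = z_2
entry J[3][2] = -0.5000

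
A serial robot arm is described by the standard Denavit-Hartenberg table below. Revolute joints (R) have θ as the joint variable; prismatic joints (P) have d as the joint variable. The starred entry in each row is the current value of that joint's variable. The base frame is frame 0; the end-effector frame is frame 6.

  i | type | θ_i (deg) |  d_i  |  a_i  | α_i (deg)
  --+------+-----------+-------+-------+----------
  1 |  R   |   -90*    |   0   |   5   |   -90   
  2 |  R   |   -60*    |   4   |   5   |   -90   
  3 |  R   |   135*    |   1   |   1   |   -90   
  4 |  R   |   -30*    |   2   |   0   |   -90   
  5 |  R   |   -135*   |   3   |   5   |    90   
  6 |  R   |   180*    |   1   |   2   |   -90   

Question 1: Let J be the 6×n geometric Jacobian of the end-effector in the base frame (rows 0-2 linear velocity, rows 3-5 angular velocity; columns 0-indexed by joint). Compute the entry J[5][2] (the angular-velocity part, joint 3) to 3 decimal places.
axis z_2 = (0.0000,-0.8660,-0.5000); lever o_n−o_2 = (2.3785,3.8337,-0.6156)
cross product → J_v[:, 2] = (2.4499,-1.1892,2.0598)
J_ω[:, 2] = z_2
entry J[5][2] = -0.5000

-0.500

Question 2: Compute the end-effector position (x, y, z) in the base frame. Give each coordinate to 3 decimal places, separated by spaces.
after link 1: o_1 = (0.0000, -5.0000, 0.0000)
after link 2: o_2 = (4.0000, -7.5000, 4.3301)
after link 3: o_3 = (3.2929, -8.0125, 3.2178)
after link 4: o_4 = (4.7071, -7.3054, 1.9930)
after link 5: o_5 = (8.3115, -2.8266, 2.9673)
after link 6: o_6 = (6.3785, -3.6663, 3.7146)

6.378 -3.666 3.715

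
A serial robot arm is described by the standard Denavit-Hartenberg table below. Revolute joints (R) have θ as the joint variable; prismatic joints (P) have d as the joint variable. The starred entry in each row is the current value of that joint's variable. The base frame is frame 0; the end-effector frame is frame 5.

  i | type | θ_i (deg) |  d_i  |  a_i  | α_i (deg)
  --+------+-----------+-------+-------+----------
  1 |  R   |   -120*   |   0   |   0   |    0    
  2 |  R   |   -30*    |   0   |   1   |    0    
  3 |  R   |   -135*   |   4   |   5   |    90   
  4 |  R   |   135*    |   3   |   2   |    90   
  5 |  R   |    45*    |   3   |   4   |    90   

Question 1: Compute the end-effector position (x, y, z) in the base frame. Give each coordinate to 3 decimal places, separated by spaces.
after link 1: o_1 = (0.0000, 0.0000, 0.0000)
after link 2: o_2 = (-0.8660, -0.5000, 0.0000)
after link 3: o_3 = (0.4281, 4.3296, 4.0000)
after link 4: o_4 = (2.9598, 2.1871, 5.4142)
after link 5: o_5 = (5.7233, 1.5723, 9.5355)

5.723 1.572 9.536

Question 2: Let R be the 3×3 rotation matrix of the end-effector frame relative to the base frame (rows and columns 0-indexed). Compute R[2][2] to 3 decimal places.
0.500

End-effector z-axis (col 2 of R) = (-0.8124,-0.3000,0.5000)
R[2][2] = 0.5000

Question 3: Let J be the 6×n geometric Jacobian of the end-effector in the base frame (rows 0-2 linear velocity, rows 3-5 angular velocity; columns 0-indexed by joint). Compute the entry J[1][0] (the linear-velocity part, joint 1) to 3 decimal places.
5.723

axis z_0 = ẑ; lever o_n−o_0 = (5.7233,1.5723,9.5355)
cross product → J_v[:, 0] = (-1.5723,5.7233,0.0000)
J_ω[:, 0] = z_0
entry J[1][0] = 5.7233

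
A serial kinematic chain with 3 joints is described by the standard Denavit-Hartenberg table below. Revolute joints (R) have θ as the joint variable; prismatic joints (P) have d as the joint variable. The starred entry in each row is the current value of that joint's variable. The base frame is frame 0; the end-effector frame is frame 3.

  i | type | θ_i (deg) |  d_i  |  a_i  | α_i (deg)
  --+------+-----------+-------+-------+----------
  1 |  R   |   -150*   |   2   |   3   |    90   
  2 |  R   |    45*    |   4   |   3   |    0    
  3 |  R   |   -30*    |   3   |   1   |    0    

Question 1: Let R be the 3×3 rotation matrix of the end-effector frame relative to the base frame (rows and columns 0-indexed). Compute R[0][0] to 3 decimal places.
-0.837

End-effector x-axis (col 0 of R) = (-0.8365,-0.4830,0.2588)
R[0][0] = -0.8365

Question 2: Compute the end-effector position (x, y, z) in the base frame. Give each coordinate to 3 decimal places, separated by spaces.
-8.772 3.019 4.380

after link 1: o_1 = (-2.5981, -1.5000, 2.0000)
after link 2: o_2 = (-6.4352, 0.9034, 4.1213)
after link 3: o_3 = (-8.7717, 3.0186, 4.3801)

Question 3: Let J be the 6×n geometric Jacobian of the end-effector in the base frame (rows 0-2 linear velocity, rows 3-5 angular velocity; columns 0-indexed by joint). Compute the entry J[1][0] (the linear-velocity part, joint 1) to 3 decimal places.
axis z_0 = ẑ; lever o_n−o_0 = (-8.7717,3.0186,4.3801)
cross product → J_v[:, 0] = (-3.0186,-8.7717,0.0000)
J_ω[:, 0] = z_0
entry J[1][0] = -8.7717

-8.772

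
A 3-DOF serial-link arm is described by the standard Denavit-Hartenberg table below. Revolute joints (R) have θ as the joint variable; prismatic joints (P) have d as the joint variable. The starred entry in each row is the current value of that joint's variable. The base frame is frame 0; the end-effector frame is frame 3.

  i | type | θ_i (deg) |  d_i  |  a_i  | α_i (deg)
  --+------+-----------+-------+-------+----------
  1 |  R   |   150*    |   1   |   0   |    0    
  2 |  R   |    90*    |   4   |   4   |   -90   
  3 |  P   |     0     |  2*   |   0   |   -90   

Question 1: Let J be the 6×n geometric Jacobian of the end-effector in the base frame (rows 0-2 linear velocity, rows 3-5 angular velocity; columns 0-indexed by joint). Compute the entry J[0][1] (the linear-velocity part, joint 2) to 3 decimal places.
axis z_1 = (0.0000,0.0000,1.0000); lever o_n−o_1 = (-0.2679,-4.4641,4.0000)
cross product → J_v[:, 1] = (4.4641,-0.2679,0.0000)
J_ω[:, 1] = z_1
entry J[0][1] = 4.4641

4.464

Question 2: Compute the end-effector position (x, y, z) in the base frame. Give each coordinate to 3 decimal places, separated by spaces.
after link 1: o_1 = (0.0000, 0.0000, 1.0000)
after link 2: o_2 = (-2.0000, -3.4641, 5.0000)
after link 3: o_3 = (-0.2679, -4.4641, 5.0000)

-0.268 -4.464 5.000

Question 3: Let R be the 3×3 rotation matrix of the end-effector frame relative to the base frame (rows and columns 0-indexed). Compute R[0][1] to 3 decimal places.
End-effector y-axis (col 1 of R) = (-0.8660,0.5000,-0.0000)
R[0][1] = -0.8660

-0.866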